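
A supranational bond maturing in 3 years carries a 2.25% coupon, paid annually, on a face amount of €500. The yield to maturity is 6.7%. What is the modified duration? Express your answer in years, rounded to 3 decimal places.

2.746 years

Periodic yield y = 0.067. First find Macaulay duration:
  t   CF        PV=CF/(1+0.067)^t    t·PV
  1        11.25        10.5436        10.5436
  2        11.25         9.8815        19.7630
  3       511.25       420.8623     1,262.5870
  Σ                    441.2874     1,292.8936
P = 441.2874; Macaulay duration = 1,292.8936 / 441.2874 = 2.92982 years.
Modified duration = D_Mac / (1 + y) = 2.92982 / 1.067 = 2.74585 years.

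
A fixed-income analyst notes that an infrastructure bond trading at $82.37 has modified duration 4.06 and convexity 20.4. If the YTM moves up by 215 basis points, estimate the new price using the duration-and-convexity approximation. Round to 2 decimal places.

$75.57

Duration effect: -D_mod·Δy = -4.06 × (+0.0215) = -0.087290
Convexity effect: ½·C·(Δy)² = 0.5 × 20.4 × (0.0215)² = +0.00471495
ΔP/P ≈ -0.087290 + 0.00471495 = -0.08257505
New price ≈ 82.37 × (1 - 0.08257505) = 75.5682931315.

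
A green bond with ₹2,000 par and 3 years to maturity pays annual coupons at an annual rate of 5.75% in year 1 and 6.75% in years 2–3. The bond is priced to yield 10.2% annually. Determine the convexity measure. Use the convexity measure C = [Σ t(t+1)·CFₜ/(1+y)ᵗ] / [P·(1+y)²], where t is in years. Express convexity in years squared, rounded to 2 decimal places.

With y = 0.102:
  t   CF        PV=CF/(1+0.102)^t    t·PV        t(t+1)·PV
  1       115.00       104.3557       104.3557         208.7114
  2       135.00       111.1656       222.3313         666.9939
  3     2,135.00     1,595.3394     4,786.0183      19,144.0730
  Σ                  1,810.8608     5,112.7053      20,019.7783
P = 1,810.8608.
Convexity = Σ t(t+1)·PV / [P·(1+y)²] = 20,019.7783 / (1,810.8608 × 1.214404) = 9.10355.

9.10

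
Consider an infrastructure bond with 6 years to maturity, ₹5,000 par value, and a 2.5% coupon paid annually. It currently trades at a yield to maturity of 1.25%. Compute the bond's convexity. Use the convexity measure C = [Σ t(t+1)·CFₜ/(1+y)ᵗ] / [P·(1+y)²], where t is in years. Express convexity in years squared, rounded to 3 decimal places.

37.881

With y = 0.0125:
  t   CF        PV=CF/(1+0.0125)^t    t·PV        t(t+1)·PV
  1       125.00       123.4568       123.4568         246.9136
  2       125.00       121.9326       243.8653         731.5958
  3       125.00       120.4273       361.2819       1,445.1275
  4       125.00       118.9405       475.7621       2,378.8107
  5       125.00       117.4721       587.3607       3,524.1640
  6     5,125.00     4,756.8962    28,541.3774     199,789.6421
  Σ                  5,359.1256    30,333.1042     208,116.2536
P = 5,359.1256.
Convexity = Σ t(t+1)·PV / [P·(1+y)²] = 208,116.2536 / (5,359.1256 × 1.025156) = 37.88105.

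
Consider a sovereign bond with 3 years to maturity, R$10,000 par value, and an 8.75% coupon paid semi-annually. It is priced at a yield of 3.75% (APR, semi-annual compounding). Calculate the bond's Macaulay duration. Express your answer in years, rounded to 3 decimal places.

2.724 years

Periodic yield y = 0.01875. Discount each cash flow and weight by its period:
  t   CF        PV=CF/(1+0.01875)^t    t·PV
  1       437.50       429.4479       429.4479
  2       437.50       421.5439       843.0878
  3       437.50       413.7854     1,241.3563
  4       437.50       406.1697     1,624.6790
  5       437.50       398.6942     1,993.4711
  6    10,437.50     9,336.6431    56,019.8586
  Σ                 11,406.2843    62,151.9007
Price P = Σ PV = 11,406.2843.
Macaulay duration = Σ(t·PV) / P = 62,151.9007 / 11,406.2843 = 5.44892 half-year periods.
In years: 5.44892 / 2 = 2.72446 years.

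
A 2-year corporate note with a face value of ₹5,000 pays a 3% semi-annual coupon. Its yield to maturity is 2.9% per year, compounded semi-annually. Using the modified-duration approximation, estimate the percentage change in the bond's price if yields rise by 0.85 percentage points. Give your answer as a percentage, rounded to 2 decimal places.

-1.64%

Periodic yield y = 0.0145. Modified duration first:
  t   CF        PV=CF/(1+0.0145)^t    t·PV
  1        75.00        73.9280        73.9280
  2        75.00        72.8714       145.7428
  3        75.00        71.8299       215.4896
  4     5,075.00     4,791.0184    19,164.0737
  Σ                  5,009.6478    19,599.2342
P = 5,009.6478; D_Mac = 3.91230 half-year periods = 1.95615 yrs; D_mod = 1.95615/(1+0.0145) = 1.92819 yrs.
ΔP/P ≈ -D_mod · Δy = -1.92819 × (+0.0085) = -0.016390 = -1.6390%.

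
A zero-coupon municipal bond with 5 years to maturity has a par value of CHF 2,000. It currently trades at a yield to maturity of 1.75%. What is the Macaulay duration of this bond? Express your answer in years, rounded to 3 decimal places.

A zero-coupon bond has a single cash flow at maturity, so its Macaulay duration equals its maturity: 5 years.

5.000 years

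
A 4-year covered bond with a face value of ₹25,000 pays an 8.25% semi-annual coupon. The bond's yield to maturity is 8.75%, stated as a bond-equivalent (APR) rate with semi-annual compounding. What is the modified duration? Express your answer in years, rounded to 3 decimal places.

3.336 years

Periodic yield y = 0.04375. First find Macaulay duration:
  t   CF        PV=CF/(1+0.04375)^t    t·PV
  1     1,031.25       988.0240       988.0240
  2     1,031.25       946.6098     1,893.2195
  3     1,031.25       906.9315     2,720.7946
  4     1,031.25       868.9164     3,475.6657
  5     1,031.25       832.4948     4,162.4739
  6     1,031.25       797.5998     4,785.5987
  7     1,031.25       764.1675     5,349.1722
  8    26,031.25    18,480.8999   147,847.1993
  Σ                 24,585.6436   171,222.1480
P = 24,585.6436; Macaulay duration = 171,222.1480 / 24,585.6436 = 6.96431 half-year periods = 3.48216 years.
Modified duration = D_Mac / (1 + y) = 3.48216 / 1.04375 = 3.33620 years.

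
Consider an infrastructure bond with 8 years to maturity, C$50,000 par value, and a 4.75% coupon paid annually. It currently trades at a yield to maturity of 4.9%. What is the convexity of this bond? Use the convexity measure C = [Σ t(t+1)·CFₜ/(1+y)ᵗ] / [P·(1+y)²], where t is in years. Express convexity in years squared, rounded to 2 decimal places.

With y = 0.049:
  t   CF        PV=CF/(1+0.049)^t    t·PV        t(t+1)·PV
  1     2,375.00     2,264.0610     2,264.0610       4,528.1220
  2     2,375.00     2,158.3041     4,316.6082      12,949.8247
  3     2,375.00     2,057.4872     6,172.4617      24,689.8468
  4     2,375.00     1,961.3796     7,845.5185      39,227.5927
  5     2,375.00     1,869.7613     9,348.8066      56,092.8398
  6     2,375.00     1,782.4226    10,694.5357      74,861.7500
  7     2,375.00     1,699.1636    11,894.1452      95,153.1618
  8    52,375.00    35,720.7139   285,765.7115   2,571,891.4037
  Σ                 49,513.2935   338,301.8486   2,879,394.5414
P = 49,513.2935.
Convexity = Σ t(t+1)·PV / [P·(1+y)²] = 2,879,394.5414 / (49,513.2935 × 1.100401) = 52.84798.

52.85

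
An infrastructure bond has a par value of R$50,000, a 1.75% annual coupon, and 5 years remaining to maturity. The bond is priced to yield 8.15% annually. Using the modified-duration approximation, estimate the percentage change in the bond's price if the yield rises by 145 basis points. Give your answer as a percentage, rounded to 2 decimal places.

Periodic yield y = 0.0815. Modified duration first:
  t   CF        PV=CF/(1+0.0815)^t    t·PV
  1       875.00       809.0615       809.0615
  2       875.00       748.0920     1,496.1840
  3       875.00       691.7171     2,075.1512
  4       875.00       639.5904     2,558.3617
  5    50,875.00    34,385.2197   171,926.0984
  Σ                 37,273.6806   178,864.8568
P = 37,273.6806; D_Mac = 4.79869 yrs; D_mod = 4.79869/(1+0.0815) = 4.43707 yrs.
ΔP/P ≈ -D_mod · Δy = -4.43707 × (+0.0145) = -0.064338 = -6.4338%.

-6.43%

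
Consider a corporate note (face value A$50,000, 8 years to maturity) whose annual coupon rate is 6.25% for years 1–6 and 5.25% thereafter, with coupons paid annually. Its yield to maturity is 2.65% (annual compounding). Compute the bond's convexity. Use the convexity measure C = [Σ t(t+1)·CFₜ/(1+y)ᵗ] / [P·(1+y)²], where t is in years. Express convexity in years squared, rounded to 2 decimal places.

53.65

With y = 0.0265:
  t   CF        PV=CF/(1+0.0265)^t    t·PV        t(t+1)·PV
  1     3,125.00     3,044.3254     3,044.3254       6,088.6508
  2     3,125.00     2,965.7334     5,931.4669      17,794.4006
  3     3,125.00     2,889.1704     8,667.5113      34,670.0451
  4     3,125.00     2,814.5840    11,258.3358      56,291.6790
  5     3,125.00     2,741.9230    13,709.6150      82,257.6897
  6     3,125.00     2,671.1378    16,026.8270     112,187.7892
  7     2,625.00     2,185.8313    15,300.8188     122,406.5503
  8    52,625.00    42,689.4421   341,515.5368   3,073,639.8316
  Σ                 62,002.1474   415,454.4370   3,505,336.6364
P = 62,002.1474.
Convexity = Σ t(t+1)·PV / [P·(1+y)²] = 3,505,336.6364 / (62,002.1474 × 1.053702) = 53.65437.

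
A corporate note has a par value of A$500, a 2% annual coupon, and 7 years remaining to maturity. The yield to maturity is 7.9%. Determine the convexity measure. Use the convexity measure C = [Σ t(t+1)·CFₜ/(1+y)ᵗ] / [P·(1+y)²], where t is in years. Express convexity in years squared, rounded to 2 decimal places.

With y = 0.079:
  t   CF        PV=CF/(1+0.079)^t    t·PV        t(t+1)·PV
  1        10.00         9.2678         9.2678          18.5357
  2        10.00         8.5893        17.1786          51.5357
  3        10.00         7.9604        23.8812          95.5250
  4        10.00         7.3776        29.5103         147.5517
  5        10.00         6.8374        34.1871         205.1228
  6        10.00         6.3368        38.0209         266.1464
  7       510.00       299.5160     2,096.6122      16,772.8974
  Σ                    345.8854     2,248.6582      17,557.3147
P = 345.8854.
Convexity = Σ t(t+1)·PV / [P·(1+y)²] = 17,557.3147 / (345.8854 × 1.164241) = 43.59965.

43.60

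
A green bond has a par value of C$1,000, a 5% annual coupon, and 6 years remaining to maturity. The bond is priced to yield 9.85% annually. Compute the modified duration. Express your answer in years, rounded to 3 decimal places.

Periodic yield y = 0.0985. First find Macaulay duration:
  t   CF        PV=CF/(1+0.0985)^t    t·PV
  1        50.00        45.5166        45.5166
  2        50.00        41.4352        82.8705
  3        50.00        37.7198       113.1595
  4        50.00        34.3376       137.3503
  5        50.00        31.2586       156.2931
  6     1,050.00       597.5702     3,585.4212
  Σ                    787.8381     4,120.6112
P = 787.8381; Macaulay duration = 4,120.6112 / 787.8381 = 5.23028 years.
Modified duration = D_Mac / (1 + y) = 5.23028 / 1.0985 = 4.76129 years.

4.761 years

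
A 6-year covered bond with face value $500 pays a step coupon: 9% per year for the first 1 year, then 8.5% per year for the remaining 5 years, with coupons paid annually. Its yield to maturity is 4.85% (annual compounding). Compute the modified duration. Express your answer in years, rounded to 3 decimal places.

Periodic yield y = 0.0485. First find Macaulay duration:
  t   CF        PV=CF/(1+0.0485)^t    t·PV
  1        45.00        42.9185        42.9185
  2        42.50        38.6591        77.3183
  3        42.50        36.8709       110.6127
  4        42.50        35.1654       140.6615
  5        42.50        33.5387       167.6937
  6       542.50       408.3092     2,449.8550
  Σ                    595.4618     2,989.0596
P = 595.4618; Macaulay duration = 2,989.0596 / 595.4618 = 5.01973 years.
Modified duration = D_Mac / (1 + y) = 5.01973 / 1.0485 = 4.78754 years.

4.788 years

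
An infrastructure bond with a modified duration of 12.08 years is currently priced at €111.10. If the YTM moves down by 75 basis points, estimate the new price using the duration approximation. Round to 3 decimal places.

€121.166

Duration approximation: ΔP/P ≈ -D_mod · Δy = -12.08 × (-0.0075) = +0.090600.
New price ≈ 111.10 × (1 + 0.090600) = 121.16566.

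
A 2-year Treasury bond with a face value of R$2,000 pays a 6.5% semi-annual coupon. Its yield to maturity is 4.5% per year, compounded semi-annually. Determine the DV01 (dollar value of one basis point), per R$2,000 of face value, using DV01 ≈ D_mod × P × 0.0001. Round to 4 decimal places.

R$0.3876

Periodic yield y = 0.0225.
  t   CF        PV=CF/(1+0.0225)^t    t·PV
  1        65.00        63.5697        63.5697
  2        65.00        62.1708       124.3417
  3        65.00        60.8028       182.4083
  4     2,065.00     1,889.1515     7,556.6060
  Σ                  2,075.6948     7,926.9257
P = 2,075.6948; D_Mac = 3.81893 half-year periods = 1.90946 yrs; D_mod = 1.86745 yrs.
DV01 ≈ 1.86745 × 2,075.6948 × 0.0001 = 0.387625.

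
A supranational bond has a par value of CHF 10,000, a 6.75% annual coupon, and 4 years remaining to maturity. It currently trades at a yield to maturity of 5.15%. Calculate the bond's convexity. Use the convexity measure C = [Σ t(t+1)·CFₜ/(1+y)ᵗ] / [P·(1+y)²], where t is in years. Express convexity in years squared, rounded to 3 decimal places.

With y = 0.0515:
  t   CF        PV=CF/(1+0.0515)^t    t·PV        t(t+1)·PV
  1       675.00       641.9401       641.9401       1,283.8802
  2       675.00       610.4994     1,220.9987       3,662.9962
  3       675.00       580.5985     1,741.7956       6,967.1825
  4    10,675.00     8,732.3428    34,929.3712     174,646.8558
  Σ                 10,565.3808    38,534.1056     186,560.9147
P = 10,565.3808.
Convexity = Σ t(t+1)·PV / [P·(1+y)²] = 186,560.9147 / (10,565.3808 × 1.105652) = 15.97044.

15.970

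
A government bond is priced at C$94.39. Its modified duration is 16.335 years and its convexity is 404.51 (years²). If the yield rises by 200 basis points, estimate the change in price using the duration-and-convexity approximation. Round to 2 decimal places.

Duration effect: -D_mod·Δy = -16.335 × (+0.02) = -0.326700
Convexity effect: ½·C·(Δy)² = 0.5 × 404.51 × (0.02)² = +0.0809020
ΔP/P ≈ -0.326700 + 0.0809020 = -0.245798
ΔP ≈ 94.39 × (-0.245798) = -23.20087322.

-C$23.20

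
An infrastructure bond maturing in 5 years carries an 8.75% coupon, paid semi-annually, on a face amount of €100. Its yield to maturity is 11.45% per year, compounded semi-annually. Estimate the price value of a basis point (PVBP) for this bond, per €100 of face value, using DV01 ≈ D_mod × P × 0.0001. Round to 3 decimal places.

€0.035

Periodic yield y = 0.05725.
  t   CF        PV=CF/(1+0.05725)^t    t·PV
  1        4.375         4.1381         4.1381
  2        4.375         3.9140         7.8280
  3        4.375         3.7021        11.1062
  4        4.375         3.5016        14.0064
  5        4.375         3.3120        16.5600
  6        4.375         3.1327        18.7959
  7        4.375         2.9630        20.7411
  8        4.375         2.8026        22.4206
  9        4.375         2.6508        23.8573
  10     104.375        59.8163       598.1630
  Σ                     89.9331       737.6166
P = 89.9331; D_Mac = 8.20183 half-year periods = 4.10092 yrs; D_mod = 3.87885 yrs.
DV01 ≈ 3.87885 × 89.9331 × 0.0001 = 0.034884.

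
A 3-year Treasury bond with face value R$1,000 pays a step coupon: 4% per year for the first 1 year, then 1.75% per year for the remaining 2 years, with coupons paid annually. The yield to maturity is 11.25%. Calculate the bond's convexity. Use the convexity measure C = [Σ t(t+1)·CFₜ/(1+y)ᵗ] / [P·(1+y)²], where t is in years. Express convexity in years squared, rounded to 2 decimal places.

9.24

With y = 0.1125:
  t   CF        PV=CF/(1+0.1125)^t    t·PV        t(t+1)·PV
  1        40.00        35.9551        35.9551          71.9101
  2        17.50        14.1396        28.2793          84.8378
  3     1,017.50       738.9828     2,216.9485       8,867.7942
  Σ                    789.0775     2,281.1829       9,024.5421
P = 789.0775.
Convexity = Σ t(t+1)·PV / [P·(1+y)²] = 9,024.5421 / (789.0775 × 1.237656) = 9.24071.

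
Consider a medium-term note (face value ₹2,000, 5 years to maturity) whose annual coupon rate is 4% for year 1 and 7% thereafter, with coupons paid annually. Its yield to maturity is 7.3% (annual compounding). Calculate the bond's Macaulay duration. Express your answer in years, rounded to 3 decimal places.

Periodic yield y = 0.073. Discount each cash flow and weight by its year:
  t   CF        PV=CF/(1+0.073)^t    t·PV
  1        80.00        74.5573        74.5573
  2       140.00       121.5986       243.1972
  3       140.00       113.3258       339.9775
  4       140.00       105.6159       422.4634
  5     2,140.00     1,504.5796     7,522.8979
  Σ                  1,919.6772     8,603.0933
Price P = Σ PV = 1,919.6772.
Macaulay duration = Σ(t·PV) / P = 8,603.0933 / 1,919.6772 = 4.48153 years.

4.482 years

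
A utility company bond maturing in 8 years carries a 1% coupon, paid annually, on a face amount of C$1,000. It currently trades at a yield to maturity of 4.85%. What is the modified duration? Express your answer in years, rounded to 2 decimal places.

Periodic yield y = 0.0485. First find Macaulay duration:
  t   CF        PV=CF/(1+0.0485)^t    t·PV
  1        10.00         9.5374         9.5374
  2        10.00         9.0963        18.1925
  3        10.00         8.6755        26.0265
  4        10.00         8.2742        33.0968
  5        10.00         7.8915        39.4573
  6        10.00         7.5264        45.1586
  7        10.00         7.1783        50.2480
  8     1,010.00       691.4709     5,531.7670
  Σ                    749.6505     5,753.4843
P = 749.6505; Macaulay duration = 5,753.4843 / 749.6505 = 7.67489 years.
Modified duration = D_Mac / (1 + y) = 7.67489 / 1.0485 = 7.31988 years.

7.32 years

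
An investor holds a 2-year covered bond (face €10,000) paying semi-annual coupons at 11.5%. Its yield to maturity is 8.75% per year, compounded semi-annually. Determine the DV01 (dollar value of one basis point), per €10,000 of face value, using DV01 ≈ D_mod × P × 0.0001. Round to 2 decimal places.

€1.86

Periodic yield y = 0.04375.
  t   CF        PV=CF/(1+0.04375)^t    t·PV
  1       575.00       550.8982       550.8982
  2       575.00       527.8067     1,055.6133
  3       575.00       505.6830     1,517.0491
  4    10,575.00     8,910.3430    35,641.3720
  Σ                 10,494.7309    38,764.9326
P = 10,494.7309; D_Mac = 3.69375 half-year periods = 1.84688 yrs; D_mod = 1.76946 yrs.
DV01 ≈ 1.76946 × 10,494.7309 × 0.0001 = 1.857003.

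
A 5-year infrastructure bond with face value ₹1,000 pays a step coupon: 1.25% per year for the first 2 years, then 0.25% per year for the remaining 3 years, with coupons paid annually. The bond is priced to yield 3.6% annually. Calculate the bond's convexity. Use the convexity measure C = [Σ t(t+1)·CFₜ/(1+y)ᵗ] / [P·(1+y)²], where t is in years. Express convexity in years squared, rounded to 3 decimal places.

With y = 0.036:
  t   CF        PV=CF/(1+0.036)^t    t·PV        t(t+1)·PV
  1        12.50        12.0656        12.0656          24.1313
  2        12.50        11.6464        23.2927          69.8782
  3         2.50         2.2483         6.7450          26.9800
  4         2.50         2.1702         8.6808          43.4041
  5     1,002.50       840.0122     4,200.0611      25,200.3666
  Σ                    868.1428     4,250.8453      25,364.7602
P = 868.1428.
Convexity = Σ t(t+1)·PV / [P·(1+y)²] = 25,364.7602 / (868.1428 × 1.073296) = 27.22200.

27.222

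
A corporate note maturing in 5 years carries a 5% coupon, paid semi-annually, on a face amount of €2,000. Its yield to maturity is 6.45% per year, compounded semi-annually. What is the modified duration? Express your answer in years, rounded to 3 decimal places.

4.326 years

Periodic yield y = 0.03225. First find Macaulay duration:
  t   CF        PV=CF/(1+0.03225)^t    t·PV
  1        50.00        48.4379        48.4379
  2        50.00        46.9246        93.8491
  3        50.00        45.4585       136.3756
  4        50.00        44.0383       176.1532
  5        50.00        42.6624       213.3121
  6        50.00        41.3295       247.9773
  7        50.00        40.0383       280.2682
  8        50.00        38.7874       310.2993
  9        50.00        37.5756       338.1804
  10    2,050.00     1,492.4677    14,924.6772
  Σ                  1,877.7203    16,769.5303
P = 1,877.7203; Macaulay duration = 16,769.5303 / 1,877.7203 = 8.93079 half-year periods = 4.46540 years.
Modified duration = D_Mac / (1 + y) = 4.46540 / 1.03225 = 4.32589 years.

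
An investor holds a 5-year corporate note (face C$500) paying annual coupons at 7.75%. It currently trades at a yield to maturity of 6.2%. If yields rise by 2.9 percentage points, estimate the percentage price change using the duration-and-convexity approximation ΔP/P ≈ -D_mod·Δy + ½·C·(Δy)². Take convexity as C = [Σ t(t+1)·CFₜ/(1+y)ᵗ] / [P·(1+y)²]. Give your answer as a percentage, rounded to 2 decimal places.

-10.96%

With y = 0.062:
  t   CF        PV=CF/(1+0.062)^t    t·PV        t(t+1)·PV
  1        38.75        36.4878        36.4878          72.9755
  2        38.75        34.3576        68.7152         206.1455
  3        38.75        32.3518        97.0553         388.2213
  4        38.75        30.4631       121.8523         609.2614
  5       538.75       398.8088     1,994.0438      11,964.2631
  Σ                    532.4690     2,318.1544      13,240.8668
P = 532.4690; D_Mac = 4.35360 yrs; D_mod = 4.09943 yrs; C = 22.04820.
Duration effect: -4.09943 × (+0.029) = -0.118883
Convexity effect: 0.5 × 22.04820 × (0.029)² = +0.0092713
ΔP/P ≈ -0.118883 + 0.0092713 = -0.109612 = -10.9612%.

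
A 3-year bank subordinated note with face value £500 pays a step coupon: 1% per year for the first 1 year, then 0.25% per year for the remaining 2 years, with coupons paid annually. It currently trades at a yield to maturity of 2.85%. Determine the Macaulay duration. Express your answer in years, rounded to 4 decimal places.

Periodic yield y = 0.0285. Discount each cash flow and weight by its year:
  t   CF        PV=CF/(1+0.0285)^t    t·PV
  1         5.00         4.8614         4.8614
  2         1.25         1.1817         2.3634
  3       501.25       460.7247     1,382.1741
  Σ                    466.7678     1,389.3989
Price P = Σ PV = 466.7678.
Macaulay duration = Σ(t·PV) / P = 1,389.3989 / 466.7678 = 2.97664 years.

2.9766 years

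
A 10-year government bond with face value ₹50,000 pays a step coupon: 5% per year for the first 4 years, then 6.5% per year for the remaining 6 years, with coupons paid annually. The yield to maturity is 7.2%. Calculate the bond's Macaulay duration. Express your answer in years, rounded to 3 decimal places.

Periodic yield y = 0.072. Discount each cash flow and weight by its year:
  t   CF        PV=CF/(1+0.072)^t    t·PV
  1     2,500.00     2,332.0896     2,332.0896
  2     2,500.00     2,175.4567     4,350.9133
  3     2,500.00     2,029.3439     6,088.0317
  4     2,500.00     1,893.0447     7,572.1788
  5     3,250.00     2,295.6699    11,478.3493
  6     3,250.00     2,141.4831    12,848.8985
  7     3,250.00     1,997.6521    13,983.5649
  8     3,250.00     1,863.4815    14,907.8517
  9     3,250.00     1,738.3223    15,644.9004
  10   53,250.00    26,568.7889   265,687.8892
  Σ                 45,035.3326   354,894.6676
Price P = Σ PV = 45,035.3326.
Macaulay duration = Σ(t·PV) / P = 354,894.6676 / 45,035.3326 = 7.88036 years.

7.880 years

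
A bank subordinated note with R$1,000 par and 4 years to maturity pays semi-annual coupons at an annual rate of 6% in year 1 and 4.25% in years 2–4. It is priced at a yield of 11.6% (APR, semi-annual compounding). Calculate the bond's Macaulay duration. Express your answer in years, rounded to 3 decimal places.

3.612 years

Periodic yield y = 0.058. Discount each cash flow and weight by its period:
  t   CF        PV=CF/(1+0.058)^t    t·PV
  1        30.00        28.3554        28.3554
  2        30.00        26.8009        53.6019
  3        21.25        17.9433        53.8299
  4        21.25        16.9596        67.8385
  5        21.25        16.0299        80.1495
  6        21.25        15.1511        90.9068
  7        21.25        14.3205       100.2437
  8     1,021.25       650.4991     5,203.9931
  Σ                    786.0599     5,678.9187
Price P = Σ PV = 786.0599.
Macaulay duration = Σ(t·PV) / P = 5,678.9187 / 786.0599 = 7.22454 half-year periods.
In years: 7.22454 / 2 = 3.61227 years.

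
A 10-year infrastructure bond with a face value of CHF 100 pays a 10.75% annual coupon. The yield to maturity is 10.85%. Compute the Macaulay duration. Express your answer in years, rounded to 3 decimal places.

6.581 years

Periodic yield y = 0.1085. Discount each cash flow and weight by its year:
  t   CF        PV=CF/(1+0.1085)^t    t·PV
  1        10.75         9.6978         9.6978
  2        10.75         8.7486        17.4971
  3        10.75         7.8923        23.6768
  4        10.75         7.1198        28.4791
  5        10.75         6.4229        32.1144
  6        10.75         5.7942        34.7653
  7        10.75         5.2271        36.5895
  8        10.75         4.7154        37.7236
  9        10.75         4.2539        38.2851
  10      110.75        39.5355       395.3546
  Σ                     99.4074       654.1832
Price P = Σ PV = 99.4074.
Macaulay duration = Σ(t·PV) / P = 654.1832 / 99.4074 = 6.58083 years.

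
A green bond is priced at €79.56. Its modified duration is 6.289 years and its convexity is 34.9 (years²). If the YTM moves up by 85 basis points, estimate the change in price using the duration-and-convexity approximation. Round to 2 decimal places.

Duration effect: -D_mod·Δy = -6.289 × (+0.0085) = -0.0534565
Convexity effect: ½·C·(Δy)² = 0.5 × 34.9 × (0.0085)² = +0.0012607625
ΔP/P ≈ -0.0534565 + 0.0012607625 = -0.0521957375
ΔP ≈ 79.56 × (-0.0521957375) = -4.1526928755.

-€4.15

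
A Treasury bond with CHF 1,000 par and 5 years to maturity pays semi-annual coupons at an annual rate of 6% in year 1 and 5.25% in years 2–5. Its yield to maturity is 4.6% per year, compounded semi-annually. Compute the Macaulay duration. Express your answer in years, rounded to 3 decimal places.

4.445 years

Periodic yield y = 0.023. Discount each cash flow and weight by its period:
  t   CF        PV=CF/(1+0.023)^t    t·PV
  1        30.00        29.3255        29.3255
  2        30.00        28.6662        57.3324
  3        26.25        24.5190        73.5569
  4        26.25        23.9677        95.8709
  5        26.25        23.4289       117.1443
  6        26.25        22.9021       137.4127
  7        26.25        22.3872       156.7104
  8        26.25        21.8839       175.0710
  9        26.25        21.3919       192.5268
  10    1,026.25       817.5171     8,175.1708
  Σ                  1,035.9894     9,210.1217
Price P = Σ PV = 1,035.9894.
Macaulay duration = Σ(t·PV) / P = 9,210.1217 / 1,035.9894 = 8.89017 half-year periods.
In years: 8.89017 / 2 = 4.44508 years.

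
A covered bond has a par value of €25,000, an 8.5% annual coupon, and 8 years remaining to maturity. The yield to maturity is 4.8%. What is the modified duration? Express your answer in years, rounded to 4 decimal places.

6.0387 years

Periodic yield y = 0.048. First find Macaulay duration:
  t   CF        PV=CF/(1+0.048)^t    t·PV
  1     2,125.00     2,027.6718     2,027.6718
  2     2,125.00     1,934.8013     3,869.6026
  3     2,125.00     1,846.1844     5,538.5533
  4     2,125.00     1,761.6264     7,046.5055
  5     2,125.00     1,680.9412     8,404.7060
  6     2,125.00     1,603.9515     9,623.7091
  7     2,125.00     1,530.4881    10,713.4167
  8    27,125.00    18,641.4412   149,131.5297
  Σ                 31,027.1059   196,355.6947
P = 31,027.1059; Macaulay duration = 196,355.6947 / 31,027.1059 = 6.32852 years.
Modified duration = D_Mac / (1 + y) = 6.32852 / 1.048 = 6.03867 years.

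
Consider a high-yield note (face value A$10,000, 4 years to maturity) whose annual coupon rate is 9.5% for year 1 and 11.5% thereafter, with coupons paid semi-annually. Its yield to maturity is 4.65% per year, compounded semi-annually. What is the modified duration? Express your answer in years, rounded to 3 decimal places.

Periodic yield y = 0.02325. First find Macaulay duration:
  t   CF        PV=CF/(1+0.02325)^t    t·PV
  1       475.00       464.2072       464.2072
  2       475.00       453.6596       907.3192
  3       575.00       536.6889     1,610.0666
  4       575.00       524.4944     2,097.9775
  5       575.00       512.5770     2,562.8848
  6       575.00       500.9303     3,005.5820
  7       575.00       489.5483     3,426.8383
  8    10,575.00     8,798.8588    70,390.8706
  Σ                 12,280.9644    84,465.7461
P = 12,280.9644; Macaulay duration = 84,465.7461 / 12,280.9644 = 6.87778 half-year periods = 3.43889 years.
Modified duration = D_Mac / (1 + y) = 3.43889 / 1.02325 = 3.36075 years.

3.361 years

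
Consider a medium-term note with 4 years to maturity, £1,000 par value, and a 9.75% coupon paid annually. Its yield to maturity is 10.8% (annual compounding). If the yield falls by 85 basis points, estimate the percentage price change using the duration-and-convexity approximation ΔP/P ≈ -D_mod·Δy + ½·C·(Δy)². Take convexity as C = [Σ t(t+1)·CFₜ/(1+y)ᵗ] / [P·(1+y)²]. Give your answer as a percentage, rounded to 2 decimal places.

+2.73%

With y = 0.108:
  t   CF        PV=CF/(1+0.108)^t    t·PV        t(t+1)·PV
  1        97.50        87.9964        87.9964         175.9928
  2        97.50        79.4191       158.8382         476.5147
  3        97.50        71.6779       215.0337         860.1349
  4     1,097.50       728.1913     2,912.7652      14,563.8260
  Σ                    967.2847     3,374.6336      16,076.4685
P = 967.2847; D_Mac = 3.48877 yrs; D_mod = 3.14871 yrs; C = 13.53807.
Duration effect: -3.14871 × (-0.0085) = +0.026764
Convexity effect: 0.5 × 13.53807 × (-0.0085)² = +0.0004891
ΔP/P ≈ +0.026764 + 0.0004891 = +0.027253 = +2.7253%.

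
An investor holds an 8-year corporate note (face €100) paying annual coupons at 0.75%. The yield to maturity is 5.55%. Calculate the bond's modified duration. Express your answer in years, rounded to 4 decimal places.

7.3354 years

Periodic yield y = 0.0555. First find Macaulay duration:
  t   CF        PV=CF/(1+0.0555)^t    t·PV
  1         0.75         0.7106         0.7106
  2         0.75         0.6732         1.3464
  3         0.75         0.6378         1.9134
  4         0.75         0.6043         2.4171
  5         0.75         0.5725         2.8625
  6         0.75         0.5424         3.2543
  7         0.75         0.5139         3.5971
  8       100.75        65.4002       523.2017
  Σ                     69.6548       539.3030
P = 69.6548; Macaulay duration = 539.3030 / 69.6548 = 7.74251 years.
Modified duration = D_Mac / (1 + y) = 7.74251 / 1.0555 = 7.33540 years.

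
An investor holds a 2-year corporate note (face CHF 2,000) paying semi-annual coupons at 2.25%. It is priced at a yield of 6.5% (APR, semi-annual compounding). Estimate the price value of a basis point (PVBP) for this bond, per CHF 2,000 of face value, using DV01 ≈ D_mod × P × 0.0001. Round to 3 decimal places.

Periodic yield y = 0.0325.
  t   CF        PV=CF/(1+0.0325)^t    t·PV
  1        22.50        21.7918        21.7918
  2        22.50        21.1058        42.2117
  3        22.50        20.4415        61.3244
  4     2,022.50     1,779.6241     7,118.4966
  Σ                  1,842.9632     7,243.8244
P = 1,842.9632; D_Mac = 3.93053 half-year periods = 1.96527 yrs; D_mod = 1.90340 yrs.
DV01 ≈ 1.90340 × 1,842.9632 × 0.0001 = 0.350791.

CHF 0.351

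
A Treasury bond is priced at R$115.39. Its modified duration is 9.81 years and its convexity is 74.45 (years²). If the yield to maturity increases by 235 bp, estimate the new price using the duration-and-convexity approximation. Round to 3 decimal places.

R$91.161

Duration effect: -D_mod·Δy = -9.81 × (+0.0235) = -0.230535
Convexity effect: ½·C·(Δy)² = 0.5 × 74.45 × (0.0235)² = +0.02055750625
ΔP/P ≈ -0.230535 + 0.02055750625 = -0.20997749375
New price ≈ 115.39 × (1 - 0.20997749375) = 91.1606969961875.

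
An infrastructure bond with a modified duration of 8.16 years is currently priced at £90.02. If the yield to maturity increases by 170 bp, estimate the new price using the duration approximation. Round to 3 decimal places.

Duration approximation: ΔP/P ≈ -D_mod · Δy = -8.16 × (+0.017) = -0.138720.
New price ≈ 90.02 × (1 - 0.138720) = 77.5324256.

£77.532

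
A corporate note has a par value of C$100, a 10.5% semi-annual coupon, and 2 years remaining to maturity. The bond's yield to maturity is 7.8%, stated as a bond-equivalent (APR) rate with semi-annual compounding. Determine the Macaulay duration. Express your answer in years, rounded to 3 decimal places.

Periodic yield y = 0.039. Discount each cash flow and weight by its period:
  t   CF        PV=CF/(1+0.039)^t    t·PV
  1         5.25         5.0529         5.0529
  2         5.25         4.8633         9.7265
  3         5.25         4.6807        14.0422
  4       105.25        90.3150       361.2600
  Σ                    104.9119       390.0817
Price P = Σ PV = 104.9119.
Macaulay duration = Σ(t·PV) / P = 390.0817 / 104.9119 = 3.71818 half-year periods.
In years: 3.71818 / 2 = 1.85909 years.

1.859 years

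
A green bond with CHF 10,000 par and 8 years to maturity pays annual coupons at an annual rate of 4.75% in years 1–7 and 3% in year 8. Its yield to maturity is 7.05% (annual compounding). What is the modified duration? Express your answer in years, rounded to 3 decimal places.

6.277 years

Periodic yield y = 0.0705. First find Macaulay duration:
  t   CF        PV=CF/(1+0.0705)^t    t·PV
  1       475.00       443.7179       443.7179
  2       475.00       414.4959       828.9919
  3       475.00       387.1984     1,161.5953
  4       475.00       361.6987     1,446.7947
  5       475.00       337.8783     1,689.3913
  6       475.00       315.6266     1,893.7595
  7       475.00       294.8403     2,063.8824
  8    10,300.00     5,972.3308    47,778.6461
  Σ                  8,527.7869    57,306.7791
P = 8,527.7869; Macaulay duration = 57,306.7791 / 8,527.7869 = 6.72001 years.
Modified duration = D_Mac / (1 + y) = 6.72001 / 1.0705 = 6.27745 years.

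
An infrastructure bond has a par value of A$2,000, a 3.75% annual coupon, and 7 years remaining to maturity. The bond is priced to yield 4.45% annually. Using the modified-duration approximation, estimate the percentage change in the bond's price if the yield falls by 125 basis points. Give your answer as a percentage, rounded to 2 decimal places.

+7.50%

Periodic yield y = 0.0445. Modified duration first:
  t   CF        PV=CF/(1+0.0445)^t    t·PV
  1        75.00        71.8047        71.8047
  2        75.00        68.7455       137.4910
  3        75.00        65.8167       197.4500
  4        75.00        63.0126       252.0505
  5        75.00        60.3280       301.6401
  6        75.00        57.7578       346.5468
  7     2,075.00     1,529.8857    10,709.2000
  Σ                  1,917.3510    12,016.1831
P = 1,917.3510; D_Mac = 6.26708 yrs; D_mod = 6.26708/(1+0.0445) = 6.00007 yrs.
ΔP/P ≈ -D_mod · Δy = -6.00007 × (-0.0125) = +0.075001 = +7.5001%.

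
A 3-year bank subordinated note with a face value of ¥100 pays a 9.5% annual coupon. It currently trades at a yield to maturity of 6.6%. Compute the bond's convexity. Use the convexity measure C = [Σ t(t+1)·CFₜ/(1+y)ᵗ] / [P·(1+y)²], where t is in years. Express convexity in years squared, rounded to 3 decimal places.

9.422

With y = 0.066:
  t   CF        PV=CF/(1+0.066)^t    t·PV        t(t+1)·PV
  1         9.50         8.9118         8.9118          17.8236
  2         9.50         8.3601        16.7201          50.1603
  3       109.50        90.3946       271.1838       1,084.7352
  Σ                    107.6665       296.8157       1,152.7192
P = 107.6665.
Convexity = Σ t(t+1)·PV / [P·(1+y)²] = 1,152.7192 / (107.6665 × 1.136356) = 9.42169.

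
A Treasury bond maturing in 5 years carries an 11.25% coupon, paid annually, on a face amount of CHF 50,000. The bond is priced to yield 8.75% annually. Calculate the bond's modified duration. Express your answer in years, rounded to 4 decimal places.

Periodic yield y = 0.0875. First find Macaulay duration:
  t   CF        PV=CF/(1+0.0875)^t    t·PV
  1     5,625.00     5,172.4138     5,172.4138
  2     5,625.00     4,756.2426     9,512.4851
  3     5,625.00     4,373.5564    13,120.6692
  4     5,625.00     4,021.6610    16,086.6442
  5    55,625.00    36,569.8935   182,849.4676
  Σ                 54,893.7673   226,741.6799
P = 54,893.7673; Macaulay duration = 226,741.6799 / 54,893.7673 = 4.13055 years.
Modified duration = D_Mac / (1 + y) = 4.13055 / 1.0875 = 3.79821 years.

3.7982 years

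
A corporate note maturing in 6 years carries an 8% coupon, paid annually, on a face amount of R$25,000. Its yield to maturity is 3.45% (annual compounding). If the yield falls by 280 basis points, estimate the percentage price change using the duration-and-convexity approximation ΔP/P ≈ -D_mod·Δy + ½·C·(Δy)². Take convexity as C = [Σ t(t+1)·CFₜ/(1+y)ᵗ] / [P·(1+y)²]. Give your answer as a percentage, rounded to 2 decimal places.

With y = 0.0345:
  t   CF        PV=CF/(1+0.0345)^t    t·PV        t(t+1)·PV
  1     2,000.00     1,933.3011     1,933.3011       3,866.6022
  2     2,000.00     1,868.8266     3,737.6532      11,212.9596
  3     2,000.00     1,806.5023     5,419.5068      21,678.0272
  4     2,000.00     1,746.2564     6,985.0257      34,925.1284
  5     2,000.00     1,688.0197     8,440.0987      50,640.5922
  6    27,000.00    22,028.2904   132,169.7427     925,188.1989
  Σ                 31,071.1966   158,685.3282   1,047,511.5084
P = 31,071.1966; D_Mac = 5.10715 yrs; D_mod = 4.93683 yrs; C = 31.50212.
Duration effect: -4.93683 × (-0.028) = +0.138231
Convexity effect: 0.5 × 31.50212 × (-0.028)² = +0.0123488
ΔP/P ≈ +0.138231 + 0.0123488 = +0.150580 = +15.0580%.

+15.06%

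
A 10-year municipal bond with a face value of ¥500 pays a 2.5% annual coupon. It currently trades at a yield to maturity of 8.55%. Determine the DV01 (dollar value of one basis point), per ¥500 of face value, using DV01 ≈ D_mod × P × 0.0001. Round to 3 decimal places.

Periodic yield y = 0.0855.
  t   CF        PV=CF/(1+0.0855)^t    t·PV
  1        12.50        11.5154        11.5154
  2        12.50        10.6084        21.2168
  3        12.50         9.7728        29.3185
  4        12.50         9.0031        36.0123
  5        12.50         8.2939        41.4697
  6        12.50         7.6407        45.8440
  7        12.50         7.0388        49.2719
  8        12.50         6.4844        51.8754
  9        12.50         5.9737        53.7631
  10      512.50       225.6293     2,256.2935
  Σ                    301.9606     2,596.5806
P = 301.9606; D_Mac = 8.59907 yrs; D_mod = 7.92176 yrs.
DV01 ≈ 7.92176 × 301.9606 × 0.0001 = 0.239206.

¥0.239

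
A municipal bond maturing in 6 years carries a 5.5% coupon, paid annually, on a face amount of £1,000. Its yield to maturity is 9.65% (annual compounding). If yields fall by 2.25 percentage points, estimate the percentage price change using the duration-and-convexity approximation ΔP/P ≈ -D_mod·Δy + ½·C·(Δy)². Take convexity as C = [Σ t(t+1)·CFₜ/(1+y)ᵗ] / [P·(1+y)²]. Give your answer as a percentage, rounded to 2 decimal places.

With y = 0.0965:
  t   CF        PV=CF/(1+0.0965)^t    t·PV        t(t+1)·PV
  1        55.00        50.1596        50.1596         100.3192
  2        55.00        45.7452        91.4904         274.4711
  3        55.00        41.7193       125.1578         500.6313
  4        55.00        38.0477       152.1907         760.9535
  5        55.00        34.6992       173.4960       1,040.9761
  6     1,055.00       607.0167     3,642.1002      25,494.7016
  Σ                    817.3877     4,234.5948      28,172.0530
P = 817.3877; D_Mac = 5.18064 yrs; D_mod = 4.72471 yrs; C = 28.66640.
Duration effect: -4.72471 × (-0.0225) = +0.106306
Convexity effect: 0.5 × 28.66640 × (-0.0225)² = +0.0072562
ΔP/P ≈ +0.106306 + 0.0072562 = +0.113562 = +11.3562%.

+11.36%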